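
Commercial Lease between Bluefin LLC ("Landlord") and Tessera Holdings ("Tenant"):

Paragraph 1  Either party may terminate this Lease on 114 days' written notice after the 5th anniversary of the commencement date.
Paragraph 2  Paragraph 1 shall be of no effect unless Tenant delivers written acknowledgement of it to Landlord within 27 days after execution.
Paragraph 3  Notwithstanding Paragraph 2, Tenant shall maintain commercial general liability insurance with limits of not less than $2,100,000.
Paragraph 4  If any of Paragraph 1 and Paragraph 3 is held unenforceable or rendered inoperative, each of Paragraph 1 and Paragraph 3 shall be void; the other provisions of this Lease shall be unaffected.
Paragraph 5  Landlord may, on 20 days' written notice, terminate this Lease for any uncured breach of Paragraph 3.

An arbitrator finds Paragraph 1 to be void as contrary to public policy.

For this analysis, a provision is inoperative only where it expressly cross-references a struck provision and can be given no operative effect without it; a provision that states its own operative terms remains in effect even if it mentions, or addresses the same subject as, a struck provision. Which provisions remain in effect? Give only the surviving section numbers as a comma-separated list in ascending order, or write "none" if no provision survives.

Paragraph 1 is struck. Paragraph 2 has no operative effect of its own apart from Paragraph 1 and is therefore inoperative. Paragraph 4 declares Paragraph 1 and Paragraph 3 mutually dependent; since one of them has fallen, all of them are of no effect. That brings down Paragraph 3 as well. Paragraph 5 in turn depends solely on a provision now struck and likewise falls. The remainder continues in force under Paragraph 4. Only Paragraph 4 remains in effect.

4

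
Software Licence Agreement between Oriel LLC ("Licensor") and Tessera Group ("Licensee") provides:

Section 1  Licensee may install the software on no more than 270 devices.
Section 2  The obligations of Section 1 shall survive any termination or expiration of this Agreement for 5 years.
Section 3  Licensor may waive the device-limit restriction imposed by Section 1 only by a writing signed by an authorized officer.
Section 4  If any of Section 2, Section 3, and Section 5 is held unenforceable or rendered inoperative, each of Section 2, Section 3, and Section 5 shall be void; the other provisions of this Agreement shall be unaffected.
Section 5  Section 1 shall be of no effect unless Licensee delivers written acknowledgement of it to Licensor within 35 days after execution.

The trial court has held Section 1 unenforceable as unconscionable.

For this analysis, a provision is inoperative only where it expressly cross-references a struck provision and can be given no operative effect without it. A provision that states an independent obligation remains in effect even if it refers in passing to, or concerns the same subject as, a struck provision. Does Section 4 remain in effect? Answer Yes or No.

Section 1 is struck. Section 2 has no operative effect of its own apart from Section 1 and is therefore inoperative. Section 3 has no operative effect of its own apart from Section 1 and is therefore inoperative. Section 5 has no operative effect of its own apart from Section 1 and is therefore inoperative. Section 4 declares Section 2, Section 3, and Section 5 mutually dependent; since one of them has fallen, all of them are of no effect. The remainder continues in force under Section 4. Only Section 4 remains in effect. Section 4 is among the surviving provisions, so the answer is yes.

Yes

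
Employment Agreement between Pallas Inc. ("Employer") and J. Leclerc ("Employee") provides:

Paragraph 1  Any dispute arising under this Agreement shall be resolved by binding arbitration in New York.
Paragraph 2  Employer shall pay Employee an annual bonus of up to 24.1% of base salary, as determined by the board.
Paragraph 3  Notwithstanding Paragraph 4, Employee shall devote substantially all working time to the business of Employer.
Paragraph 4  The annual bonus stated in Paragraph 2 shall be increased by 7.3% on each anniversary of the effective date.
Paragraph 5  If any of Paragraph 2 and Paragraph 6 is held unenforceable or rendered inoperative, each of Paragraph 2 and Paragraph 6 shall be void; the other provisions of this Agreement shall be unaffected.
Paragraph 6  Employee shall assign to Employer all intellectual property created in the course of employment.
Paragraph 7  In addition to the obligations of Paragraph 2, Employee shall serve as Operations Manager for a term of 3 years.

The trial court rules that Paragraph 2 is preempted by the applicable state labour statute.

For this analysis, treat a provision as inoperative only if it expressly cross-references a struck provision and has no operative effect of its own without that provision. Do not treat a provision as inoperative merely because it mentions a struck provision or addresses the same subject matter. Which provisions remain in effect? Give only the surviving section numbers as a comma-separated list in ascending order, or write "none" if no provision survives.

Paragraph 2 is struck. The whole of Paragraph 4 is the escalation of the annual bonus, defined by reference to Paragraph 2, so Paragraph 4 cannot stand once Paragraph 2 is removed. Paragraph 7 mentions Paragraph 2 but its own obligation stands independently of Paragraph 2, so Paragraph 7 is not affected. Paragraph 3 mentions Paragraph 4 but its own obligation stands independently of Paragraph 4, so Paragraph 3 is not affected. Paragraph 5 declares Paragraph 2 and Paragraph 6 mutually dependent; since one of them has fallen, all of them are of no effect. That brings down Paragraph 6 as well. The remainder continues in force under Paragraph 5. The provisions still in force are Paragraph 1, Paragraph 3, Paragraph 5, and Paragraph 7.

1, 3, 5, 7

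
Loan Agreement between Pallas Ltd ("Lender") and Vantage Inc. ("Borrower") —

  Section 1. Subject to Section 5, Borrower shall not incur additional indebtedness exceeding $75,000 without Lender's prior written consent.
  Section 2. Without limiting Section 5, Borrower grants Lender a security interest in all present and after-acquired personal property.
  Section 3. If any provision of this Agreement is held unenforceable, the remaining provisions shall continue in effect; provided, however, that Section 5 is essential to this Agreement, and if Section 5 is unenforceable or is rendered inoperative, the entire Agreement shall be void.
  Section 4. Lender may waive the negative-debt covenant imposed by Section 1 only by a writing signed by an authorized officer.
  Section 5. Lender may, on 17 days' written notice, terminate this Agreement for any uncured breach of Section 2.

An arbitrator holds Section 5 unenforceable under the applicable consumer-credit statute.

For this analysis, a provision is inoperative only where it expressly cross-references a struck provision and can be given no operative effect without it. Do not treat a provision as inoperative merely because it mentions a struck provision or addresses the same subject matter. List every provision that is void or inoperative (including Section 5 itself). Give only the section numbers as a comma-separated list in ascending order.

Section 5 is struck. No other provision's operative terms depend on Section 5. Section 3 makes Section 5 an essential term, and Section 5 is the provision held invalid; under Section 3, the entire Agreement is therefore void. No provision of the Agreement survives.

1, 2, 3, 4, 5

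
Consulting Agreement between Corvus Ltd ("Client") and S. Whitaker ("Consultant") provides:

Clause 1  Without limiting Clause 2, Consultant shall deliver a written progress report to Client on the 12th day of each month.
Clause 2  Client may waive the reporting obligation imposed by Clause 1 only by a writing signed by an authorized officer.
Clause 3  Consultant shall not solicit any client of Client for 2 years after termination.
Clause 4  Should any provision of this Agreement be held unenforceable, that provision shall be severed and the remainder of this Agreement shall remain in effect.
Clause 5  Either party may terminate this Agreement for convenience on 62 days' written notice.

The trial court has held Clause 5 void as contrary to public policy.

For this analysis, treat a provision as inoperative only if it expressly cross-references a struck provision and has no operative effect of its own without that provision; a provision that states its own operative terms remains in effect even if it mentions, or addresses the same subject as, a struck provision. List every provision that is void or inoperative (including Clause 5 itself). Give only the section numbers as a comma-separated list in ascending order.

Clause 5 is struck. No other provision's operative terms depend on Clause 5. Clause 4 is a severability clause and preserves every provision that can still be given independent effect. Clause 1, Clause 2, Clause 3, and Clause 4 remain in effect.

5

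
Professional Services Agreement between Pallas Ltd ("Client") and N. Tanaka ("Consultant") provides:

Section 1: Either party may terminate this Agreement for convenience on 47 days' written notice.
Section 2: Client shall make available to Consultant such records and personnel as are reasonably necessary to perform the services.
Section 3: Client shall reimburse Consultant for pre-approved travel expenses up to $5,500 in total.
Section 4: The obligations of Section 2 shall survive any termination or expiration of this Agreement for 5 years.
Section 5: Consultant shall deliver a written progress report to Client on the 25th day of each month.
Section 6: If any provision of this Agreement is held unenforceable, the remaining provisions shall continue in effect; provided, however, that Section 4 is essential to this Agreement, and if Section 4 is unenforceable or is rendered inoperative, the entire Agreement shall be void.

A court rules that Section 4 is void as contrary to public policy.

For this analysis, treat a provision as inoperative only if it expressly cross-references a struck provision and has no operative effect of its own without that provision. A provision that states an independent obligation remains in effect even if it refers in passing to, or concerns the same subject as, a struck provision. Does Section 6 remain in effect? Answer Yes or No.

No

Section 4 is struck. Nothing else in the Agreement is defined by reference to Section 4. Section 6 makes Section 4 an essential term, and Section 4 is the provision held invalid; under Section 6, the entire Agreement is therefore void. No provision of the Agreement survives. Section 6 is among the inoperative provisions, so the answer is no.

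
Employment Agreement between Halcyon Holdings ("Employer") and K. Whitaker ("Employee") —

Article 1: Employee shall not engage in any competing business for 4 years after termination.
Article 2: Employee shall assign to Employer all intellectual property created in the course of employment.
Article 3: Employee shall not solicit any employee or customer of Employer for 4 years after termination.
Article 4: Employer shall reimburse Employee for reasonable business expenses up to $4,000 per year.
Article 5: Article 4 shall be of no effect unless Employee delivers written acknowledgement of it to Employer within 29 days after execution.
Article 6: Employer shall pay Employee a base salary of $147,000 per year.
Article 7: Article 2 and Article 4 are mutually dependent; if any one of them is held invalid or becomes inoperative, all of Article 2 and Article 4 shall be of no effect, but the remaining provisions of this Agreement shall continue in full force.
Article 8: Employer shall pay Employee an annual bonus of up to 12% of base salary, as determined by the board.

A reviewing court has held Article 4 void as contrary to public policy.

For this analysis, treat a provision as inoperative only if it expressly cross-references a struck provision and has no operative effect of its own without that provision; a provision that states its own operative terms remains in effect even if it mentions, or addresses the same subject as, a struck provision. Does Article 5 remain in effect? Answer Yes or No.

No

Article 4 is struck. Article 5 merely fixes the acknowledgement condition for Article 4; with Article 4 gone it has nothing to operate on and falls away. Article 7 declares Article 2 and Article 4 mutually dependent; since one of them has fallen, all of them are of no effect. That brings down Article 2 as well. The remainder continues in force under Article 7. The provisions still in force are Article 1, Article 3, Article 6, Article 7, and Article 8. Article 5 is among the inoperative provisions, so the answer is no.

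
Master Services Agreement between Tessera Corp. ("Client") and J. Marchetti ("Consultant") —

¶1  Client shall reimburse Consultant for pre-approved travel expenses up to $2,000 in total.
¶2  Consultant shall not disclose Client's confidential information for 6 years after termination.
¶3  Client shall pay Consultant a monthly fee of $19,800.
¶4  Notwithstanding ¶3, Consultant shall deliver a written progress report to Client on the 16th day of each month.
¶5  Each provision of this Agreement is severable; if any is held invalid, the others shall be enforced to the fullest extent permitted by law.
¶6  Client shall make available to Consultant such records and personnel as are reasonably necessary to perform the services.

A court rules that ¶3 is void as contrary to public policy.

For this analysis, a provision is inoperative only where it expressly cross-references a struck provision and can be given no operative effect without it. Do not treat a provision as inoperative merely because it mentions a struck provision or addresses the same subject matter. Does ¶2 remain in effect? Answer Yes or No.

Yes

¶3 is struck. ¶4 mentions ¶3 but its own obligation stands independently of ¶3, so ¶4 is not affected. Nothing else in the Agreement is defined by reference to ¶3. Under the severability clause in ¶5, the remaining provisions continue in force. The provisions still in force are ¶1, ¶2, ¶4, ¶5, and ¶6. ¶2 is among the surviving provisions, so the answer is yes.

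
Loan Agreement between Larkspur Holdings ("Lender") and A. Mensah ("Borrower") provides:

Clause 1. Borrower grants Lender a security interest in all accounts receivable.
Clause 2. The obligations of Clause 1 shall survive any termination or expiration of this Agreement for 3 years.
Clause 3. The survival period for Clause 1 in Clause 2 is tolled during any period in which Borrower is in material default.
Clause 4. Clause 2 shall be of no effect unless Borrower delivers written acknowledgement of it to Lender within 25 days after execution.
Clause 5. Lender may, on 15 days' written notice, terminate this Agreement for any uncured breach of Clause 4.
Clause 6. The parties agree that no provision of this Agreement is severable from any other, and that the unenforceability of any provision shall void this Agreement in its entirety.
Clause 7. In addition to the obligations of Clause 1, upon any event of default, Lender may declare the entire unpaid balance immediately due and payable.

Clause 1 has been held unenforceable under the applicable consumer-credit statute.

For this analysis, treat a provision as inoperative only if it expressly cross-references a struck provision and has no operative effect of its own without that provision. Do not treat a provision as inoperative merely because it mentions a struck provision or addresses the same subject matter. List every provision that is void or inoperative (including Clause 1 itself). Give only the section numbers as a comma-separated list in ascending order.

1, 2, 3, 4, 5, 6, 7

Clause 1 is struck. Clause 2 merely fixes the survival period for Clause 1; with Clause 1 gone it has nothing to operate on and falls away. Clause 3 has no operative effect of its own apart from Clause 2 and is therefore inoperative. The only function of Clause 4 is the acknowledgement condition for Clause 2, so it cannot stand once Clause 2 is removed. Clause 5 operates only by reference to Clause 4, so it falls with Clause 4. Clause 6 provides that the Agreement is not severable, so the invalidity of any one provision voids the entire Agreement. No provision of the Agreement survives.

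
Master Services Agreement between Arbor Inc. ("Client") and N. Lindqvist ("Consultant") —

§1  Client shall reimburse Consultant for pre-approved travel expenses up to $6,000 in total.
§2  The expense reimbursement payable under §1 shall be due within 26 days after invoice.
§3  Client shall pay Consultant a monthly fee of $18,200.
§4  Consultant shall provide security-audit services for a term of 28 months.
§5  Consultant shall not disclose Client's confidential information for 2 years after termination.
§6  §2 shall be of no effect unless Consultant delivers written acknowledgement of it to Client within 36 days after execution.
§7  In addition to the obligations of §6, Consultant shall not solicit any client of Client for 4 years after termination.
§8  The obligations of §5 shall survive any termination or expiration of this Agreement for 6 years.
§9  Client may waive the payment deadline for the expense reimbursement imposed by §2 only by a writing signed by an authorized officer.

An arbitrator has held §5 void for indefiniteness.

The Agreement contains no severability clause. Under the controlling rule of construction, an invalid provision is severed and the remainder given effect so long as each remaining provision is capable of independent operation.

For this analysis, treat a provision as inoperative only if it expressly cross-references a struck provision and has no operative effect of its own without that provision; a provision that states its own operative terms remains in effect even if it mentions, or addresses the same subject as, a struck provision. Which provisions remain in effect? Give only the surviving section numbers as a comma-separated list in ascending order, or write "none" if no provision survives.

§5 is struck. §8 has no operative effect of its own apart from §5 and is therefore inoperative. With no severability clause, the stated default rule severs what cannot stand and enforces each remaining provision that can operate on its own. The provisions still in force are §1, §2, §3, §4, §6, §7, and §9.

1, 2, 3, 4, 6, 7, 9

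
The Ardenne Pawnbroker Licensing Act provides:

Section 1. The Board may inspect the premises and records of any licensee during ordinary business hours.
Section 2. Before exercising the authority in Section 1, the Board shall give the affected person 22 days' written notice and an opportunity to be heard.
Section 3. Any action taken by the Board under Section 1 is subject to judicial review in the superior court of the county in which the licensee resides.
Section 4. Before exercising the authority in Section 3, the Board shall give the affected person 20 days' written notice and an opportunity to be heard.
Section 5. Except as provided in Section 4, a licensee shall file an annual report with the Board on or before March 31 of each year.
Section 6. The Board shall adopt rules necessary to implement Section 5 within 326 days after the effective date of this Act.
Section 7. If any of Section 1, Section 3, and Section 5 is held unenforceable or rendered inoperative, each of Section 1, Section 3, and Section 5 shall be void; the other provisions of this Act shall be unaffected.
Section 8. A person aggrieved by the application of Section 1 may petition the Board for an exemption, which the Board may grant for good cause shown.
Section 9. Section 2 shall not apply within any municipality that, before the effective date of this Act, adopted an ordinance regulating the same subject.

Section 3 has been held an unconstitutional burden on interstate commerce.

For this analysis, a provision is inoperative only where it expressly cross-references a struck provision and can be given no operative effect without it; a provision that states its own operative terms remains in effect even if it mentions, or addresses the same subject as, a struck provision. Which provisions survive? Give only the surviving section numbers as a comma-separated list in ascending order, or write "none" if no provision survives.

Section 3 is struck. The only function of Section 4 is the notice-and-hearing requirement for Section 3, so it cannot stand once Section 3 is removed. Section 7 declares Section 1, Section 3, and Section 5 mutually dependent; since one of them has fallen, all of them are of no effect. That brings down Section 1 and Section 5 as well. Section 2, Section 6, Section 8, and Section 9 in turn depend solely on a provision now struck and likewise fall. The remainder continues in force under Section 7. Only Section 7 remains in effect.

7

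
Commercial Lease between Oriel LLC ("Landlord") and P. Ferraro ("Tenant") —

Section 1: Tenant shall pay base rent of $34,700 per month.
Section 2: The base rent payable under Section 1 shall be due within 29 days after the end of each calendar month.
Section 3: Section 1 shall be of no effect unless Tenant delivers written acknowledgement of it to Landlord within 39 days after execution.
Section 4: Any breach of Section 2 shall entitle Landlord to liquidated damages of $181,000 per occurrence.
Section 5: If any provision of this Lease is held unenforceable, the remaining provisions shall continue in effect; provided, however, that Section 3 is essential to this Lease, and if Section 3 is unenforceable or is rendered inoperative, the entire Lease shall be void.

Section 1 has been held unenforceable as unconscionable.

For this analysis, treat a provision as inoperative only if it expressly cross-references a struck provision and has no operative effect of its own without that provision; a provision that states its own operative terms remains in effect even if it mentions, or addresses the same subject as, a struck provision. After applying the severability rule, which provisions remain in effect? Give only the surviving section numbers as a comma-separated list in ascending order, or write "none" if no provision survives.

none

Section 1 is struck. Section 2 has no operative effect of its own apart from Section 1 and is therefore inoperative. Section 3 has no operative effect of its own apart from Section 1 and is therefore inoperative. Section 4 operates only by reference to Section 2, so it falls with Section 2. Section 5 makes Section 3 an essential term, and Section 3 has been rendered inoperative by the cascade; under Section 5, the entire Lease is therefore void. No provision of the Lease survives.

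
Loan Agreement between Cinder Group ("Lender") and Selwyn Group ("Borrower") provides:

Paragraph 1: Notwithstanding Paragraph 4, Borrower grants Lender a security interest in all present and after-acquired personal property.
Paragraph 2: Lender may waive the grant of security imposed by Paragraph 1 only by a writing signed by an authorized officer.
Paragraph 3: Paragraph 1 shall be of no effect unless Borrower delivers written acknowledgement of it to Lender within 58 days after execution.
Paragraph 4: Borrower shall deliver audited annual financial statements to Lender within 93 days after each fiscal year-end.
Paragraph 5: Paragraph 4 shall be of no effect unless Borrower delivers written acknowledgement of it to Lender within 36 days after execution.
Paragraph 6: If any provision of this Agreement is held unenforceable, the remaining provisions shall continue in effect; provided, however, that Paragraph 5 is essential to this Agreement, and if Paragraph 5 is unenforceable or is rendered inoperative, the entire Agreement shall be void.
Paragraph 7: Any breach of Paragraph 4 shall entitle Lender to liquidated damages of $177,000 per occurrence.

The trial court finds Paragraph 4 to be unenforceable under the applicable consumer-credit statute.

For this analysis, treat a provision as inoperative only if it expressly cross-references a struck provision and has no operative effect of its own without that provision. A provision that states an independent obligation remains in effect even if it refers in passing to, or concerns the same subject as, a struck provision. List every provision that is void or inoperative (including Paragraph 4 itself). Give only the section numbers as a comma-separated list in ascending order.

Paragraph 4 is struck. The only function of Paragraph 5 is the acknowledgement condition for Paragraph 4, so it cannot stand once Paragraph 4 is removed. Paragraph 7 does nothing except set the liquidated-damages amount by reference to Paragraph 4; with Paragraph 4 gone it has no independent effect and is inoperative. Paragraph 6 makes Paragraph 5 an essential term, and Paragraph 5 has been rendered inoperative by the cascade; under Paragraph 6, the entire Agreement is therefore void. No provision of the Agreement survives.

1, 2, 3, 4, 5, 6, 7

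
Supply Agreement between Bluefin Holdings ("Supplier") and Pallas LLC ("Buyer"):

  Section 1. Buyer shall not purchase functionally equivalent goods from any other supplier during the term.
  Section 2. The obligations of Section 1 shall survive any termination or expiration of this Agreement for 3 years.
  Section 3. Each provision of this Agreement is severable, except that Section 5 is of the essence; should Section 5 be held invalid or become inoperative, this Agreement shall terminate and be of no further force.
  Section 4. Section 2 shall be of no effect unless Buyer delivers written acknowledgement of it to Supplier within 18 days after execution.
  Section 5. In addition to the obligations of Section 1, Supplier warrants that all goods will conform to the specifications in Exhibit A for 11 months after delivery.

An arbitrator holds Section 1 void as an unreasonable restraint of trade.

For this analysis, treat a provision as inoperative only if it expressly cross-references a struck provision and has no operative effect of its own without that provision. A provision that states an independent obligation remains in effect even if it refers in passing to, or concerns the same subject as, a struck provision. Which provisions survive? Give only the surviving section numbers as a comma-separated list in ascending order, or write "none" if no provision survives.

3, 5

Section 1 is struck. Section 2 operates only by reference to Section 1, so it falls with Section 1. Section 4 has no operative effect of its own apart from Section 2 and is therefore inoperative. Section 5 mentions Section 1 but its own obligation stands independently of Section 1, so Section 5 is not affected. Section 3 makes Section 5 an essential term, but Section 5 is unaffected, so the severability proviso in Section 3 preserves the remaining provisions. The provisions still in force are Section 3 and Section 5.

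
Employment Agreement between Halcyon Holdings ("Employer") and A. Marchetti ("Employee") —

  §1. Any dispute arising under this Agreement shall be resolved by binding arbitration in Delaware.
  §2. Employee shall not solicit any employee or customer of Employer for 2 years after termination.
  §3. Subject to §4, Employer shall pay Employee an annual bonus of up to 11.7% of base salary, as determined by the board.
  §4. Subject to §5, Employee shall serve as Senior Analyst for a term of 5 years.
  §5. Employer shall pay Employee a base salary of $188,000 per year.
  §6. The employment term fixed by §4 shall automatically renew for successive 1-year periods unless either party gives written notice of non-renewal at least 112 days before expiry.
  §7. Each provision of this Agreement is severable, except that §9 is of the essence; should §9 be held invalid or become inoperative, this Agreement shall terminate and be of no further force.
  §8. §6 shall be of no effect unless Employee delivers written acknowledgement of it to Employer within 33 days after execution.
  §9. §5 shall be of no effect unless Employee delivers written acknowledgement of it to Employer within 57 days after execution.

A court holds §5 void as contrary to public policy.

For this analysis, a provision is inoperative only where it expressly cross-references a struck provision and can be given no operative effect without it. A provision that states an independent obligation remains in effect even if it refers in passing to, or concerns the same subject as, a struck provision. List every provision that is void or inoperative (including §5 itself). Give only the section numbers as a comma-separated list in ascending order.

1, 2, 3, 4, 5, 6, 7, 8, 9

§5 is struck. §9 merely fixes the acknowledgement condition for §5; with §5 gone it has nothing to operate on and falls away. §7 makes §9 an essential term, and §9 has been rendered inoperative by the cascade; under §7, the entire Agreement is therefore void. No provision of the Agreement survives.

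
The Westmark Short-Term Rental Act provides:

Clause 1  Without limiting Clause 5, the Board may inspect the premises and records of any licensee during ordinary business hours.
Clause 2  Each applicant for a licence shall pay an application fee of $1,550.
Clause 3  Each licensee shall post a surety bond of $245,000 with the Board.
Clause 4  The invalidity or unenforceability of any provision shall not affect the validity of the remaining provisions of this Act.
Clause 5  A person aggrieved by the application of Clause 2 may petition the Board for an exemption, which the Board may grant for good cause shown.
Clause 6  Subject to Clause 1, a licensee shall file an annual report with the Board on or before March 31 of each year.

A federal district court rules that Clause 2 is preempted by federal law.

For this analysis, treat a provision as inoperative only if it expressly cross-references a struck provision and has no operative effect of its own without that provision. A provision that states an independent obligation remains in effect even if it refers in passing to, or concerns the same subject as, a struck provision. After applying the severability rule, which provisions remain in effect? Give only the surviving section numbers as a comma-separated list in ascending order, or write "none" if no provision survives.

Clause 2 is struck. Clause 5 operates only by reference to Clause 2, so it falls with Clause 2. Although Clause 1 refers to Clause 5, its operative terms do not depend on Clause 5, so it remains in effect. Under the severability clause in Clause 4, the remaining provisions continue in force. Clause 1, Clause 3, Clause 4, and Clause 6 remain in effect.

1, 3, 4, 6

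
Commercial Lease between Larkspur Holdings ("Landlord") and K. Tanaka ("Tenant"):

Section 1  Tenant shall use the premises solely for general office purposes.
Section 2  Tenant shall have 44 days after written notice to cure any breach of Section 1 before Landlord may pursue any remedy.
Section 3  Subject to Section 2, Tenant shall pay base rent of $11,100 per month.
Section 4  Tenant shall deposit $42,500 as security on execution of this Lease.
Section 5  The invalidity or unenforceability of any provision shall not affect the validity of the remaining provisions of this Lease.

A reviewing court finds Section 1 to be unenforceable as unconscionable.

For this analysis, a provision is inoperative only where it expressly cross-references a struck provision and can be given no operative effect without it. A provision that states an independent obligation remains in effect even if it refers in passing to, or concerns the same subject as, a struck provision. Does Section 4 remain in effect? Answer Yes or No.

Yes

Section 1 is struck. The only function of Section 2 is the cure period for breach of Section 1, so it cannot stand once Section 1 is removed. Section 3 mentions Section 2 but its own obligation stands independently of Section 2, so Section 3 is not affected. Section 5 is a severability clause and preserves every provision that can still be given independent effect. Section 3, Section 4, and Section 5 remain in effect. Section 4 is among the surviving provisions, so the answer is yes.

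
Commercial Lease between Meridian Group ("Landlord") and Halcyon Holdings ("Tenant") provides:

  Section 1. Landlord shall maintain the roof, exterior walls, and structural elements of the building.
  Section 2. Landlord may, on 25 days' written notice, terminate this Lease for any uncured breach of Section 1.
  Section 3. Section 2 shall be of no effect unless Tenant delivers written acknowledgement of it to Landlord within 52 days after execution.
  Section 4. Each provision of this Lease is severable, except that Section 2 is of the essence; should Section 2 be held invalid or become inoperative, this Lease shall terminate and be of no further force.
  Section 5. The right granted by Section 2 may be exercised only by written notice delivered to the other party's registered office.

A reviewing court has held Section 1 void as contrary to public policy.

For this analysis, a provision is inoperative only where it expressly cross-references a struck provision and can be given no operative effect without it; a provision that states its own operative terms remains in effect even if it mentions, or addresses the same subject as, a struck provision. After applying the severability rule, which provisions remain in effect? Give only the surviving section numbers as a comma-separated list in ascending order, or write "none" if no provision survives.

Section 1 is struck. Section 2 has no operative effect of its own apart from Section 1 and is therefore inoperative. Section 3 operates only by reference to Section 2, so it falls with Section 2. The only function of Section 5 is the notice requirement for Section 2, so it cannot stand once Section 2 is removed. Section 4 makes Section 2 an essential term, and Section 2 has been rendered inoperative by the cascade; under Section 4, the entire Lease is therefore void. No provision of the Lease survives.

none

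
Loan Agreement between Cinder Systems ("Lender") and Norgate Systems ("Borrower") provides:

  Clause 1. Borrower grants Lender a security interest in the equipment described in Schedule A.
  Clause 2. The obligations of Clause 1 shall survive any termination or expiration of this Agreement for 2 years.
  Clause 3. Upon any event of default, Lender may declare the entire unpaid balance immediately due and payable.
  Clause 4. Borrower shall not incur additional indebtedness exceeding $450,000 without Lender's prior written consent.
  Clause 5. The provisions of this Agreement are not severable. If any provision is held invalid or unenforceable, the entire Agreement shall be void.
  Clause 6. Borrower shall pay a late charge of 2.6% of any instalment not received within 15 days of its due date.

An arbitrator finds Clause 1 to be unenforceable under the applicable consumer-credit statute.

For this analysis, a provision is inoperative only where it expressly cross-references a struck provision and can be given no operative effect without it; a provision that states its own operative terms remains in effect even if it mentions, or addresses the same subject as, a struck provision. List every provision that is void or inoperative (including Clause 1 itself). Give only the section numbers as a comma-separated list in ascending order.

1, 2, 3, 4, 5, 6

Clause 1 is struck. Clause 2 has no operative effect of its own apart from Clause 1 and is therefore inoperative. Clause 5 provides that the Agreement is not severable, so the invalidity of any one provision voids the entire Agreement. No provision of the Agreement survives.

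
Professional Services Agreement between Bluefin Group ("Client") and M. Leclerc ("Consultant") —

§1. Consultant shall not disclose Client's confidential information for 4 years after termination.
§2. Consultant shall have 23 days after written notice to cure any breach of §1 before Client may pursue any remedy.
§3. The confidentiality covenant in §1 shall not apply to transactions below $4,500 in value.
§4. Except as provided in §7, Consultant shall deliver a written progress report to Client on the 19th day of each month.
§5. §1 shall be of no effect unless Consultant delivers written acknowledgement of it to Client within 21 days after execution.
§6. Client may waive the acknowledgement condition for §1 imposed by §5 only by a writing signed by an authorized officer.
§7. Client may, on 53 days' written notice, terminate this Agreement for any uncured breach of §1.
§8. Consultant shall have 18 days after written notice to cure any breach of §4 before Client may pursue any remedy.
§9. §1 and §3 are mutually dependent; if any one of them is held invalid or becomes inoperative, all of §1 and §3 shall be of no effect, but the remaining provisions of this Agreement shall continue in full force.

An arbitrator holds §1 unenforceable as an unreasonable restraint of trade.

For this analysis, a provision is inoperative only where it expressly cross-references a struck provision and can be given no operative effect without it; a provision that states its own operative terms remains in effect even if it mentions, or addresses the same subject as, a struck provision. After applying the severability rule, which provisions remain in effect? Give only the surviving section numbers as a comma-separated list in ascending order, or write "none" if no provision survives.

4, 8, 9

§1 is struck. The only function of §2 is the cure period for breach of §1, so it cannot stand once §1 is removed. §3 has no operative effect of its own apart from §1 and is therefore inoperative. §5 merely fixes the acknowledgement condition for §1; with §1 gone it has nothing to operate on and falls away. §7 merely fixes the termination right for breach of §1; with §1 gone it has nothing to operate on and falls away. The only function of §6 is the waiver condition for §5, so it cannot stand once §5 is removed. §4 mentions §7 but its own obligation stands independently of §7, so §4 is not affected. §9 declares §1 and §3 mutually dependent; since one of them has fallen, all of them are of no effect. The remainder continues in force under §9. The provisions still in force are §4, §8, and §9.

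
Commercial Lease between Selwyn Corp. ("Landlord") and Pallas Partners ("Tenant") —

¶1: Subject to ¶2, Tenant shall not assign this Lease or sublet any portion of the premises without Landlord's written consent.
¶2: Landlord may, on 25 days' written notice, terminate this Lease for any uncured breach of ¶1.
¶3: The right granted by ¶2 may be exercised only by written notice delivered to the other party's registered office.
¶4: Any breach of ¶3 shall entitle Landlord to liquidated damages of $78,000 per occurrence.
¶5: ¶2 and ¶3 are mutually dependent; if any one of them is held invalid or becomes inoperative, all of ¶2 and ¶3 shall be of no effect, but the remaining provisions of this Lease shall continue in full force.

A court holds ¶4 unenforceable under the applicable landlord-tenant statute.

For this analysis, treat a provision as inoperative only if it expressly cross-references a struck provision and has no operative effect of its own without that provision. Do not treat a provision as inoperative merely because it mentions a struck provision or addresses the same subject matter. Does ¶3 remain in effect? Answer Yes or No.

Yes

¶4 is struck. Nothing else in the Lease is defined by reference to ¶4. ¶5 ties ¶2 and ¶3 together, but none of those is affected here; the remaining provisions continue in force under ¶5. The provisions still in force are ¶1, ¶2, ¶3, and ¶5. ¶3 is among the surviving provisions, so the answer is yes.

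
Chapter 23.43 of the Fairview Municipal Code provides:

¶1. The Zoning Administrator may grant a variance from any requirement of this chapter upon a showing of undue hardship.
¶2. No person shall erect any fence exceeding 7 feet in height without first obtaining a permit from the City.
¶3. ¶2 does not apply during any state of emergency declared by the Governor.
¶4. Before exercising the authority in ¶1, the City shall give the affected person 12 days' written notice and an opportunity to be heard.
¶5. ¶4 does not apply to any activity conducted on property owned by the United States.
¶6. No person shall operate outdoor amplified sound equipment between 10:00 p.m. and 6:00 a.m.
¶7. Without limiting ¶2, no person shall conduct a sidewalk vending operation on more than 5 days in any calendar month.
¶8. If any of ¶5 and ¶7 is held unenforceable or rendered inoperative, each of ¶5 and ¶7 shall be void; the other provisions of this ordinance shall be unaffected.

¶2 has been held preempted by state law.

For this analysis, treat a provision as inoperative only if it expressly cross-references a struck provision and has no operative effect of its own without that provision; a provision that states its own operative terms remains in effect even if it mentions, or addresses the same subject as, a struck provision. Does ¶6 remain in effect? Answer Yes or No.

¶2 is struck. The only function of ¶3 is the emergency suspension of ¶2, so it cannot stand once ¶2 is removed. Although ¶7 refers to ¶2, its operative terms do not depend on ¶2, so it remains in effect. ¶8 ties ¶5 and ¶7 together, but none of those is affected here; the remaining provisions continue in force under ¶8. The provisions still in force are ¶1, ¶4, ¶5, ¶6, ¶7, and ¶8. ¶6 is among the surviving provisions, so the answer is yes.

Yes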